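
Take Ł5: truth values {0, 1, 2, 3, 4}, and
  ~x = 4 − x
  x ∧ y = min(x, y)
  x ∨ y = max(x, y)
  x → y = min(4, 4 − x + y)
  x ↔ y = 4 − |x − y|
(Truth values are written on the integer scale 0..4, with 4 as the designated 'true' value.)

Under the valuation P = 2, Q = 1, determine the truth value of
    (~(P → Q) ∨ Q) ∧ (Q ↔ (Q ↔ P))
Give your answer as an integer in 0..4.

P → Q = 2 → 1 = 3
~(P → Q) = ~3 = 1
~(P → Q) ∨ Q = 1 ∨ 1 = 1
Q ↔ P = 1 ↔ 2 = 3
Q ↔ (Q ↔ P) = 1 ↔ 3 = 2
(~(P → Q) ∨ Q) ∧ (Q ↔ (Q ↔ P)) = 1 ∧ 2 = 1

1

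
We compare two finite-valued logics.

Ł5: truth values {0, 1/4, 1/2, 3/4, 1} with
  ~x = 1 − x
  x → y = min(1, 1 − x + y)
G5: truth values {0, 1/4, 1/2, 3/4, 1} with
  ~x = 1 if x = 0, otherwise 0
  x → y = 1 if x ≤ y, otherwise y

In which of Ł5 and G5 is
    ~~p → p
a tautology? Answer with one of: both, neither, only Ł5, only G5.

only Ł5

In Ł5: every assignment gives 1 — tautology.
In G5: at p = 1/4 the value is 1/4 — not a tautology.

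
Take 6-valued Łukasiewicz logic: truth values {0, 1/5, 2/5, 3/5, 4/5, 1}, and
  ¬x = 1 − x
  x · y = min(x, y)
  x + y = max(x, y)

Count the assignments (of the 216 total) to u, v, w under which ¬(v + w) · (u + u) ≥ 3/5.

27

value 1: 1 assignment (counts)
value 4/5: 7 assignments (counts)
value 3/5: 19 assignments (counts)
value 2/5: 37 assignments
value 1/5: 61 assignments
value 0: 91 assignments
So 27 of the 216 assignments meet the threshold.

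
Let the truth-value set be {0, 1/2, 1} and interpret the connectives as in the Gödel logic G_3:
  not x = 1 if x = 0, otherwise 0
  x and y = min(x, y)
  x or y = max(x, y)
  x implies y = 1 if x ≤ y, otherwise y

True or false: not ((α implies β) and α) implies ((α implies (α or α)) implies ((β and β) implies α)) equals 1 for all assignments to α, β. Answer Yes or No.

Counterexample: take α = 0, β = 1/2.
α implies β = 0 implies 1/2 = 1
(α implies β) and α = 1 and 0 = 0
not ((α implies β) and α) = not 0 = 1
α or α = 0 or 0 = 0
α implies (α or α) = 0 implies 0 = 1
β and β = 1/2 and 1/2 = 1/2
(β and β) implies α = 1/2 implies 0 = 0
(α implies (α or α)) implies ((β and β) implies α) = 1 implies 0 = 0
not ((α implies β) and α) implies ((α implies (α or α)) implies ((β and β) implies α)) = 1 implies 0 = 0
This gives 0 ≠ 1.

No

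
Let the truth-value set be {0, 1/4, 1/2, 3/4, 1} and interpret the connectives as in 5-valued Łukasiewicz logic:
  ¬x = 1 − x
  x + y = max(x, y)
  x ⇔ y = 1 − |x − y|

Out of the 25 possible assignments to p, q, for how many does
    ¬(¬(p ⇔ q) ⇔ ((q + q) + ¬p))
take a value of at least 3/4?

7

value 1: 3 assignments (counts)
value 3/4: 4 assignments (counts)
value 1/2: 9 assignments
value 1/4: 6 assignments
value 0: 3 assignments
So 7 of the 25 assignments meet the threshold.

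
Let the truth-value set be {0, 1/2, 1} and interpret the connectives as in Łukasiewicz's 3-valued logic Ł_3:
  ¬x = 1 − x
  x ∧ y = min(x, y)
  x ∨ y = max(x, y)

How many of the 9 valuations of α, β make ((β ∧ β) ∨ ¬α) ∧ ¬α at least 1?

3

α = 0, β = 0 ↦ 1  ≥
α = 0, β = 1/2 ↦ 1  ≥
α = 0, β = 1 ↦ 1  ≥
α = 1/2, β = 0 ↦ 1/2  <
α = 1/2, β = 1/2 ↦ 1/2  <
α = 1/2, β = 1 ↦ 1/2  <
α = 1, β = 0 ↦ 0  <
α = 1, β = 1/2 ↦ 0  <
α = 1, β = 1 ↦ 0  <
So 3 of the 9 assignments meet the threshold.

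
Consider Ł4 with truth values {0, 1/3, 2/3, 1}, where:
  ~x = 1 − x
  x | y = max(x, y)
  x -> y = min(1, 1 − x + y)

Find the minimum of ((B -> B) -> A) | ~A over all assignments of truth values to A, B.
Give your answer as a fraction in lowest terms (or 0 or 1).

Take A = 1/3, B = 0:
B -> B = 0 -> 0 = 1
(B -> B) -> A = 1 -> 1/3 = 1/3
~A = ~1/3 = 2/3
((B -> B) -> A) | ~A = 1/3 | 2/3 = 2/3
No assignment yields a value below 2/3, so this is the minimum.

2/3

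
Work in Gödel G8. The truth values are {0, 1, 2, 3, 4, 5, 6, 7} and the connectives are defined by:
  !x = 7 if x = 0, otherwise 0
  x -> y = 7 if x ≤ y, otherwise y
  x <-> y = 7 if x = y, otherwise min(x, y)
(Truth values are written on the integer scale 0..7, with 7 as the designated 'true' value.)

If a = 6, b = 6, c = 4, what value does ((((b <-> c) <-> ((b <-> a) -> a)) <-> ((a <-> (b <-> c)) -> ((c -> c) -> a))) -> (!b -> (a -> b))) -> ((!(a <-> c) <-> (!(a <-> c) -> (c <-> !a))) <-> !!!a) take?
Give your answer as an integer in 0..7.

b <-> c = 6 <-> 4 = 4
b <-> a = 6 <-> 6 = 7
(b <-> a) -> a = 7 -> 6 = 6
(b <-> c) <-> ((b <-> a) -> a) = 4 <-> 6 = 4
b <-> c = 6 <-> 4 = 4
a <-> (b <-> c) = 6 <-> 4 = 4
c -> c = 4 -> 4 = 7
(c -> c) -> a = 7 -> 6 = 6
(a <-> (b <-> c)) -> ((c -> c) -> a) = 4 -> 6 = 7
((b <-> c) <-> ((b <-> a) -> a)) <-> ((a <-> (b <-> c)) -> ((c -> c) -> a)) = 4 <-> 7 = 4
!b = !6 = 0
a -> b = 6 -> 6 = 7
!b -> (a -> b) = 0 -> 7 = 7
(((b <-> c) <-> ((b <-> a) -> a)) <-> ((a <-> (b <-> c)) -> ((c -> c) -> a))) -> (!b -> (a -> b)) = 4 -> 7 = 7
a <-> c = 6 <-> 4 = 4
!(a <-> c) = !4 = 0
a <-> c = 6 <-> 4 = 4
!(a <-> c) = !4 = 0
!a = !6 = 0
c <-> !a = 4 <-> 0 = 0
!(a <-> c) -> (c <-> !a) = 0 -> 0 = 7
!(a <-> c) <-> (!(a <-> c) -> (c <-> !a)) = 0 <-> 7 = 0
!a = !6 = 0
!!a = !0 = 7
!!!a = !7 = 0
(!(a <-> c) <-> (!(a <-> c) -> (c <-> !a))) <-> !!!a = 0 <-> 0 = 7
((((b <-> c) <-> ((b <-> a) -> a)) <-> ((a <-> (b <-> c)) -> ((c -> c) -> a))) -> (!b -> (a -> b))) -> ((!(a <-> c) <-> (!(a <-> c) -> (c <-> !a))) <-> !!!a) = 7 -> 7 = 7

7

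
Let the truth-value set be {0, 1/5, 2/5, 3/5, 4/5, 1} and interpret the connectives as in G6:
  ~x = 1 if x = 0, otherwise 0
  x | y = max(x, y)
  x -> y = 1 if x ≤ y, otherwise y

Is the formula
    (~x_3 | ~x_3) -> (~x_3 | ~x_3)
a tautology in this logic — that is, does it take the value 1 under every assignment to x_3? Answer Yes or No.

Yes

x_3 = 0 ↦ 1
x_3 = 1/5 ↦ 1
x_3 = 2/5 ↦ 1
x_3 = 3/5 ↦ 1
x_3 = 4/5 ↦ 1
x_3 = 1 ↦ 1
Every assignment gives a value ≥ 1.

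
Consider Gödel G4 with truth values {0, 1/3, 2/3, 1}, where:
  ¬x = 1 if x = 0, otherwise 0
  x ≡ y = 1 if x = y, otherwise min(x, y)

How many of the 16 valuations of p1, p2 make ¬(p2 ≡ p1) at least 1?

p1 = 0, p2 = 0 ↦ 0  <
p1 = 0, p2 = 1/3 ↦ 1  ≥
p1 = 0, p2 = 2/3 ↦ 1  ≥
p1 = 0, p2 = 1 ↦ 1  ≥
p1 = 1/3, p2 = 0 ↦ 1  ≥
p1 = 1/3, p2 = 1/3 ↦ 0  <
p1 = 1/3, p2 = 2/3 ↦ 0  <
p1 = 1/3, p2 = 1 ↦ 0  <
p1 = 2/3, p2 = 0 ↦ 1  ≥
p1 = 2/3, p2 = 1/3 ↦ 0  <
p1 = 2/3, p2 = 2/3 ↦ 0  <
p1 = 2/3, p2 = 1 ↦ 0  <
p1 = 1, p2 = 0 ↦ 1  ≥
p1 = 1, p2 = 1/3 ↦ 0  <
p1 = 1, p2 = 2/3 ↦ 0  <
p1 = 1, p2 = 1 ↦ 0  <
So 6 of the 16 assignments meet the threshold.

6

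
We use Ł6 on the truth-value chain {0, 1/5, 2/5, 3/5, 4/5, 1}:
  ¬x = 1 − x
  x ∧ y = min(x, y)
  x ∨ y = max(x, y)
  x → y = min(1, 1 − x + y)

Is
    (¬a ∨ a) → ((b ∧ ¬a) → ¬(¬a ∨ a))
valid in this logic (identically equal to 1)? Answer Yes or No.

No

Counterexample: take a = 0, b = 1/5.
¬a = ¬0 = 1
¬a ∨ a = 1 ∨ 0 = 1
¬a = ¬0 = 1
b ∧ ¬a = 1/5 ∧ 1 = 1/5
¬a = ¬0 = 1
¬a ∨ a = 1 ∨ 0 = 1
¬(¬a ∨ a) = ¬1 = 0
(b ∧ ¬a) → ¬(¬a ∨ a) = 1/5 → 0 = 4/5
(¬a ∨ a) → ((b ∧ ¬a) → ¬(¬a ∨ a)) = 1 → 4/5 = 4/5
This gives 4/5 ≠ 1.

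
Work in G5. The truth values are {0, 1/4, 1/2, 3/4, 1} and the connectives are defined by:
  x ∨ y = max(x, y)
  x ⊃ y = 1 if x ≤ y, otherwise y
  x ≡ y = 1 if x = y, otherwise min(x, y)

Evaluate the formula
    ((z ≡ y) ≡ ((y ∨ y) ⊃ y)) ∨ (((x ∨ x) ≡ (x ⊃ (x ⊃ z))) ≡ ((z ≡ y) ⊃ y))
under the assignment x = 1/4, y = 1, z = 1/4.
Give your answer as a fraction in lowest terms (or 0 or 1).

1/4

z ≡ y = 1/4 ≡ 1 = 1/4
y ∨ y = 1 ∨ 1 = 1
(y ∨ y) ⊃ y = 1 ⊃ 1 = 1
(z ≡ y) ≡ ((y ∨ y) ⊃ y) = 1/4 ≡ 1 = 1/4
x ∨ x = 1/4 ∨ 1/4 = 1/4
x ⊃ z = 1/4 ⊃ 1/4 = 1
x ⊃ (x ⊃ z) = 1/4 ⊃ 1 = 1
(x ∨ x) ≡ (x ⊃ (x ⊃ z)) = 1/4 ≡ 1 = 1/4
z ≡ y = 1/4 ≡ 1 = 1/4
(z ≡ y) ⊃ y = 1/4 ⊃ 1 = 1
((x ∨ x) ≡ (x ⊃ (x ⊃ z))) ≡ ((z ≡ y) ⊃ y) = 1/4 ≡ 1 = 1/4
((z ≡ y) ≡ ((y ∨ y) ⊃ y)) ∨ (((x ∨ x) ≡ (x ⊃ (x ⊃ z))) ≡ ((z ≡ y) ⊃ y)) = 1/4 ∨ 1/4 = 1/4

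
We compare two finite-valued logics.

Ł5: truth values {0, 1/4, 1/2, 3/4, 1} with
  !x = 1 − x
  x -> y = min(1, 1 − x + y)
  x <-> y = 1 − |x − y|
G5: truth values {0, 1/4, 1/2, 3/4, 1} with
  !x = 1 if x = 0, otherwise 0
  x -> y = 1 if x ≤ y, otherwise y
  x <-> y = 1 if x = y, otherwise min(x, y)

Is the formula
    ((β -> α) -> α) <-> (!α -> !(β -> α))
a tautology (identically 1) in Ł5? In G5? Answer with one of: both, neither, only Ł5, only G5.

only Ł5

In Ł5: every assignment gives 1 — tautology.
In G5: at α = 1/4, β = 0 the value is 1/4 — not a tautology.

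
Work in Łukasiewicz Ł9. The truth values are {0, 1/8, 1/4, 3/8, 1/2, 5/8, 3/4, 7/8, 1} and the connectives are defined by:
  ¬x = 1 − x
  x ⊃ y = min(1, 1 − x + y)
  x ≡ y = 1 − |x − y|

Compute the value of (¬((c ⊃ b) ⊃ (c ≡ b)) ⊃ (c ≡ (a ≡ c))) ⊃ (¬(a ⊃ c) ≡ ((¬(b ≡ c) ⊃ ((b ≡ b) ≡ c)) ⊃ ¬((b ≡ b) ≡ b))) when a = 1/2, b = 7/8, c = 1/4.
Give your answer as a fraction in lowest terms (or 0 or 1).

c ⊃ b = 1/4 ⊃ 7/8 = 1
c ≡ b = 1/4 ≡ 7/8 = 3/8
(c ⊃ b) ⊃ (c ≡ b) = 1 ⊃ 3/8 = 3/8
¬((c ⊃ b) ⊃ (c ≡ b)) = ¬3/8 = 5/8
a ≡ c = 1/2 ≡ 1/4 = 3/4
c ≡ (a ≡ c) = 1/4 ≡ 3/4 = 1/2
¬((c ⊃ b) ⊃ (c ≡ b)) ⊃ (c ≡ (a ≡ c)) = 5/8 ⊃ 1/2 = 7/8
a ⊃ c = 1/2 ⊃ 1/4 = 3/4
¬(a ⊃ c) = ¬3/4 = 1/4
b ≡ c = 7/8 ≡ 1/4 = 3/8
¬(b ≡ c) = ¬3/8 = 5/8
b ≡ b = 7/8 ≡ 7/8 = 1
(b ≡ b) ≡ c = 1 ≡ 1/4 = 1/4
¬(b ≡ c) ⊃ ((b ≡ b) ≡ c) = 5/8 ⊃ 1/4 = 5/8
b ≡ b = 7/8 ≡ 7/8 = 1
(b ≡ b) ≡ b = 1 ≡ 7/8 = 7/8
¬((b ≡ b) ≡ b) = ¬7/8 = 1/8
(¬(b ≡ c) ⊃ ((b ≡ b) ≡ c)) ⊃ ¬((b ≡ b) ≡ b) = 5/8 ⊃ 1/8 = 1/2
¬(a ⊃ c) ≡ ((¬(b ≡ c) ⊃ ((b ≡ b) ≡ c)) ⊃ ¬((b ≡ b) ≡ b)) = 1/4 ≡ 1/2 = 3/4
(¬((c ⊃ b) ⊃ (c ≡ b)) ⊃ (c ≡ (a ≡ c))) ⊃ (¬(a ⊃ c) ≡ ((¬(b ≡ c) ⊃ ((b ≡ b) ≡ c)) ⊃ ¬((b ≡ b) ≡ b))) = 7/8 ⊃ 3/4 = 7/8

7/8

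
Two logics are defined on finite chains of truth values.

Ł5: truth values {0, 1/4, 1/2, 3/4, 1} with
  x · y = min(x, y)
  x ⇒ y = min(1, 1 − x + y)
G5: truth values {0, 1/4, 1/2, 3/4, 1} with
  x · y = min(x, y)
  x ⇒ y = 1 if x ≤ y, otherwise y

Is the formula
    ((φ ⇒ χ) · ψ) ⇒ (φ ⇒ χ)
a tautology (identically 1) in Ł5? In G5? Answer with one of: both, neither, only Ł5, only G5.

In Ł5: every assignment gives 1 — tautology.
In G5: every assignment gives 1 — tautology.

both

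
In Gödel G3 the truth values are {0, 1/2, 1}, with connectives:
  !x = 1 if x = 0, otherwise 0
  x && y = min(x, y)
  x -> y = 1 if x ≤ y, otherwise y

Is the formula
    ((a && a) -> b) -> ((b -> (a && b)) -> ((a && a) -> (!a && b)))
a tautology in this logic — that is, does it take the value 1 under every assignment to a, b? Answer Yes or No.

No

Counterexample: take a = 1/2, b = 1/2.
a && a = 1/2 && 1/2 = 1/2
(a && a) -> b = 1/2 -> 1/2 = 1
a && b = 1/2 && 1/2 = 1/2
b -> (a && b) = 1/2 -> 1/2 = 1
a && a = 1/2 && 1/2 = 1/2
!a = !1/2 = 0
!a && b = 0 && 1/2 = 0
(a && a) -> (!a && b) = 1/2 -> 0 = 0
(b -> (a && b)) -> ((a && a) -> (!a && b)) = 1 -> 0 = 0
((a && a) -> b) -> ((b -> (a && b)) -> ((a && a) -> (!a && b))) = 1 -> 0 = 0
This gives 0 ≠ 1.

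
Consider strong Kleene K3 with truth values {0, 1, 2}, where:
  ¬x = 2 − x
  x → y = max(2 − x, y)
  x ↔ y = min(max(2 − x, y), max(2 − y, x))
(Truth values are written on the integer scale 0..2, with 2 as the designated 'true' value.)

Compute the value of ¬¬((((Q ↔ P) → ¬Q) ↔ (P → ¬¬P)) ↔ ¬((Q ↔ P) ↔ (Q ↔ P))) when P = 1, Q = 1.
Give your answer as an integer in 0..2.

Q ↔ P = 1 ↔ 1 = 1
¬Q = ¬1 = 1
(Q ↔ P) → ¬Q = 1 → 1 = 1
¬P = ¬1 = 1
¬¬P = ¬1 = 1
P → ¬¬P = 1 → 1 = 1
((Q ↔ P) → ¬Q) ↔ (P → ¬¬P) = 1 ↔ 1 = 1
Q ↔ P = 1 ↔ 1 = 1
Q ↔ P = 1 ↔ 1 = 1
(Q ↔ P) ↔ (Q ↔ P) = 1 ↔ 1 = 1
¬((Q ↔ P) ↔ (Q ↔ P)) = ¬1 = 1
(((Q ↔ P) → ¬Q) ↔ (P → ¬¬P)) ↔ ¬((Q ↔ P) ↔ (Q ↔ P)) = 1 ↔ 1 = 1
¬((((Q ↔ P) → ¬Q) ↔ (P → ¬¬P)) ↔ ¬((Q ↔ P) ↔ (Q ↔ P))) = ¬1 = 1
¬¬((((Q ↔ P) → ¬Q) ↔ (P → ¬¬P)) ↔ ¬((Q ↔ P) ↔ (Q ↔ P))) = ¬1 = 1

1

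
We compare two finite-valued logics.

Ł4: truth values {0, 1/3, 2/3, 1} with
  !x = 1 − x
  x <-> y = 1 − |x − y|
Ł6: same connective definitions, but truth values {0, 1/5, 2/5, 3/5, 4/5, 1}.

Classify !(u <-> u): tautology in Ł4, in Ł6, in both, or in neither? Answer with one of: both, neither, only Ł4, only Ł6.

In Ł4: at u = 0 the value is 0 — not a tautology.
In Ł6: at u = 0 the value is 0 — not a tautology.

neither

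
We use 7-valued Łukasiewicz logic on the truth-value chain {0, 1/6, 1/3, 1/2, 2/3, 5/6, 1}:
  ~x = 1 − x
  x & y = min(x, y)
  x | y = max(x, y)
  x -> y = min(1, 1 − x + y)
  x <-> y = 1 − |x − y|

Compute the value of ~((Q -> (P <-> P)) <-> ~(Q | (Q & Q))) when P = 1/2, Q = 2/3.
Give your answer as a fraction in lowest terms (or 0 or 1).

P <-> P = 1/2 <-> 1/2 = 1
Q -> (P <-> P) = 2/3 -> 1 = 1
Q & Q = 2/3 & 2/3 = 2/3
Q | (Q & Q) = 2/3 | 2/3 = 2/3
~(Q | (Q & Q)) = ~2/3 = 1/3
(Q -> (P <-> P)) <-> ~(Q | (Q & Q)) = 1 <-> 1/3 = 1/3
~((Q -> (P <-> P)) <-> ~(Q | (Q & Q))) = ~1/3 = 2/3

2/3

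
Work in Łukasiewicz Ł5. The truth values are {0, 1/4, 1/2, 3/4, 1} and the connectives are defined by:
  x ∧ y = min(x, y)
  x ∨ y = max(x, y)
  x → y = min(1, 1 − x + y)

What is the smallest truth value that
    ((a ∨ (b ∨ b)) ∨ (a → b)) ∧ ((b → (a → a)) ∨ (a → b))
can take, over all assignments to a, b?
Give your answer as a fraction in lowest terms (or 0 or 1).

Take a = 1/2, b = 0:
b ∨ b = 0 ∨ 0 = 0
a ∨ (b ∨ b) = 1/2 ∨ 0 = 1/2
a → b = 1/2 → 0 = 1/2
(a ∨ (b ∨ b)) ∨ (a → b) = 1/2 ∨ 1/2 = 1/2
a → a = 1/2 → 1/2 = 1
b → (a → a) = 0 → 1 = 1
a → b = 1/2 → 0 = 1/2
(b → (a → a)) ∨ (a → b) = 1 ∨ 1/2 = 1
((a ∨ (b ∨ b)) ∨ (a → b)) ∧ ((b → (a → a)) ∨ (a → b)) = 1/2 ∧ 1 = 1/2
No assignment yields a value below 1/2, so this is the minimum.

1/2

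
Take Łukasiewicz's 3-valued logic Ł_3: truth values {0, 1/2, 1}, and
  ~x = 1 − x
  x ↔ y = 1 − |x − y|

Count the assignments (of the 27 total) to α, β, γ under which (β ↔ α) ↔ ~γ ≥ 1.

value 1: 9 assignments (counts)
value 1/2: 13 assignments
value 0: 5 assignments
So 9 of the 27 assignments meet the threshold.

9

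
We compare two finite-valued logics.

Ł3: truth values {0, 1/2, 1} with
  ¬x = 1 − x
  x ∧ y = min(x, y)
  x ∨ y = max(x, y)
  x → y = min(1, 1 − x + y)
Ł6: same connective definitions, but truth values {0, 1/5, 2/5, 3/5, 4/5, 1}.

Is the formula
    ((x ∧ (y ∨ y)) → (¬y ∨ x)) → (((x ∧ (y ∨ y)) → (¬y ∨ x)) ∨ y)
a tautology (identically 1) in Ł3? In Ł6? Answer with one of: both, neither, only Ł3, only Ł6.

both

In Ł3: every assignment gives 1 — tautology.
In Ł6: every assignment gives 1 — tautology.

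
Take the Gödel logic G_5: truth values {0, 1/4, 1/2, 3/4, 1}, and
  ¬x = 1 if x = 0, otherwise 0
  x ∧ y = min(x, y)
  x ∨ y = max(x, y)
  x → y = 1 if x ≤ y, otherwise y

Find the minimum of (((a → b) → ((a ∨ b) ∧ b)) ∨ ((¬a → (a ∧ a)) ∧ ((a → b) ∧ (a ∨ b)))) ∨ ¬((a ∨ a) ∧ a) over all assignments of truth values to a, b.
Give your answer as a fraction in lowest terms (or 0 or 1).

1/4

Take a = 1/4, b = 1/4:
a → b = 1/4 → 1/4 = 1
a ∨ b = 1/4 ∨ 1/4 = 1/4
(a ∨ b) ∧ b = 1/4 ∧ 1/4 = 1/4
(a → b) → ((a ∨ b) ∧ b) = 1 → 1/4 = 1/4
¬a = ¬1/4 = 0
a ∧ a = 1/4 ∧ 1/4 = 1/4
¬a → (a ∧ a) = 0 → 1/4 = 1
a → b = 1/4 → 1/4 = 1
a ∨ b = 1/4 ∨ 1/4 = 1/4
(a → b) ∧ (a ∨ b) = 1 ∧ 1/4 = 1/4
(¬a → (a ∧ a)) ∧ ((a → b) ∧ (a ∨ b)) = 1 ∧ 1/4 = 1/4
((a → b) → ((a ∨ b) ∧ b)) ∨ ((¬a → (a ∧ a)) ∧ ((a → b) ∧ (a ∨ b))) = 1/4 ∨ 1/4 = 1/4
a ∨ a = 1/4 ∨ 1/4 = 1/4
(a ∨ a) ∧ a = 1/4 ∧ 1/4 = 1/4
¬((a ∨ a) ∧ a) = ¬1/4 = 0
(((a → b) → ((a ∨ b) ∧ b)) ∨ ((¬a → (a ∧ a)) ∧ ((a → b) ∧ (a ∨ b)))) ∨ ¬((a ∨ a) ∧ a) = 1/4 ∨ 0 = 1/4
No assignment yields a value below 1/4, so this is the minimum.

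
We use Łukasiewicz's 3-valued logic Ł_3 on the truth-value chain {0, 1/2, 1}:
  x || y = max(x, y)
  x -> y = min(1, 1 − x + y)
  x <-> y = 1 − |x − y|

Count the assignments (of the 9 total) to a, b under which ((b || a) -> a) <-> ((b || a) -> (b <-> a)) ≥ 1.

6

a = 0, b = 0 ↦ 1  ≥
a = 0, b = 1/2 ↦ 1/2  <
a = 0, b = 1 ↦ 1  ≥
a = 1/2, b = 0 ↦ 1  ≥
a = 1/2, b = 1/2 ↦ 1  ≥
a = 1/2, b = 1 ↦ 1  ≥
a = 1, b = 0 ↦ 0  <
a = 1, b = 1/2 ↦ 1/2  <
a = 1, b = 1 ↦ 1  ≥
So 6 of the 9 assignments meet the threshold.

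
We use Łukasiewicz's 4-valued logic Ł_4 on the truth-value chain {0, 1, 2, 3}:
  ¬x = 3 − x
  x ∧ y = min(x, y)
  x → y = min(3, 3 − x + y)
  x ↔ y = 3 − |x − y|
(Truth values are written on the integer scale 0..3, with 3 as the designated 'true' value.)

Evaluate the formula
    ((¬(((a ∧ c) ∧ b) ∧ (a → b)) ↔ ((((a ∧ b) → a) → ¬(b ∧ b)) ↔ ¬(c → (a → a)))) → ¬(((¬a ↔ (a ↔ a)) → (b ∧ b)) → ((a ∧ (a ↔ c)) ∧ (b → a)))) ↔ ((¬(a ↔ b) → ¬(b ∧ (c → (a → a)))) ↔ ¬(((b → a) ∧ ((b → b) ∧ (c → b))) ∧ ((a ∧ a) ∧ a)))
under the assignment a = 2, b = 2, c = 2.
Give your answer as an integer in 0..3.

2

a ∧ c = 2 ∧ 2 = 2
(a ∧ c) ∧ b = 2 ∧ 2 = 2
a → b = 2 → 2 = 3
((a ∧ c) ∧ b) ∧ (a → b) = 2 ∧ 3 = 2
¬(((a ∧ c) ∧ b) ∧ (a → b)) = ¬2 = 1
a ∧ b = 2 ∧ 2 = 2
(a ∧ b) → a = 2 → 2 = 3
b ∧ b = 2 ∧ 2 = 2
¬(b ∧ b) = ¬2 = 1
((a ∧ b) → a) → ¬(b ∧ b) = 3 → 1 = 1
a → a = 2 → 2 = 3
c → (a → a) = 2 → 3 = 3
¬(c → (a → a)) = ¬3 = 0
(((a ∧ b) → a) → ¬(b ∧ b)) ↔ ¬(c → (a → a)) = 1 ↔ 0 = 2
¬(((a ∧ c) ∧ b) ∧ (a → b)) ↔ ((((a ∧ b) → a) → ¬(b ∧ b)) ↔ ¬(c → (a → a))) = 1 ↔ 2 = 2
¬a = ¬2 = 1
a ↔ a = 2 ↔ 2 = 3
¬a ↔ (a ↔ a) = 1 ↔ 3 = 1
b ∧ b = 2 ∧ 2 = 2
(¬a ↔ (a ↔ a)) → (b ∧ b) = 1 → 2 = 3
a ↔ c = 2 ↔ 2 = 3
a ∧ (a ↔ c) = 2 ∧ 3 = 2
b → a = 2 → 2 = 3
(a ∧ (a ↔ c)) ∧ (b → a) = 2 ∧ 3 = 2
((¬a ↔ (a ↔ a)) → (b ∧ b)) → ((a ∧ (a ↔ c)) ∧ (b → a)) = 3 → 2 = 2
¬(((¬a ↔ (a ↔ a)) → (b ∧ b)) → ((a ∧ (a ↔ c)) ∧ (b → a))) = ¬2 = 1
(¬(((a ∧ c) ∧ b) ∧ (a → b)) ↔ ((((a ∧ b) → a) → ¬(b ∧ b)) ↔ ¬(c → (a → a)))) → ¬(((¬a ↔ (a ↔ a)) → (b ∧ b)) → ((a ∧ (a ↔ c)) ∧ (b → a))) = 2 → 1 = 2
a ↔ b = 2 ↔ 2 = 3
¬(a ↔ b) = ¬3 = 0
a → a = 2 → 2 = 3
c → (a → a) = 2 → 3 = 3
b ∧ (c → (a → a)) = 2 ∧ 3 = 2
¬(b ∧ (c → (a → a))) = ¬2 = 1
¬(a ↔ b) → ¬(b ∧ (c → (a → a))) = 0 → 1 = 3
b → a = 2 → 2 = 3
b → b = 2 → 2 = 3
c → b = 2 → 2 = 3
(b → b) ∧ (c → b) = 3 ∧ 3 = 3
(b → a) ∧ ((b → b) ∧ (c → b)) = 3 ∧ 3 = 3
a ∧ a = 2 ∧ 2 = 2
(a ∧ a) ∧ a = 2 ∧ 2 = 2
((b → a) ∧ ((b → b) ∧ (c → b))) ∧ ((a ∧ a) ∧ a) = 3 ∧ 2 = 2
¬(((b → a) ∧ ((b → b) ∧ (c → b))) ∧ ((a ∧ a) ∧ a)) = ¬2 = 1
(¬(a ↔ b) → ¬(b ∧ (c → (a → a)))) ↔ ¬(((b → a) ∧ ((b → b) ∧ (c → b))) ∧ ((a ∧ a) ∧ a)) = 3 ↔ 1 = 1
((¬(((a ∧ c) ∧ b) ∧ (a → b)) ↔ ((((a ∧ b) → a) → ¬(b ∧ b)) ↔ ¬(c → (a → a)))) → ¬(((¬a ↔ (a ↔ a)) → (b ∧ b)) → ((a ∧ (a ↔ c)) ∧ (b → a)))) ↔ ((¬(a ↔ b) → ¬(b ∧ (c → (a → a)))) ↔ ¬(((b → a) ∧ ((b → b) ∧ (c → b))) ∧ ((a ∧ a) ∧ a))) = 2 ↔ 1 = 2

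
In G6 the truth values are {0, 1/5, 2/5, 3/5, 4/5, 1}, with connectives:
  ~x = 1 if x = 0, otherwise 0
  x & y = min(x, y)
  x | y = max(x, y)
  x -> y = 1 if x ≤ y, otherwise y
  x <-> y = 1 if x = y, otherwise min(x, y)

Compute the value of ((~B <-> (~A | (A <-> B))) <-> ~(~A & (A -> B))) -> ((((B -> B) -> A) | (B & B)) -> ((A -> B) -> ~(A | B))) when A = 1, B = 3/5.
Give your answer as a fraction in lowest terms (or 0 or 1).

~B = ~3/5 = 0
~A = ~1 = 0
A <-> B = 1 <-> 3/5 = 3/5
~A | (A <-> B) = 0 | 3/5 = 3/5
~B <-> (~A | (A <-> B)) = 0 <-> 3/5 = 0
~A = ~1 = 0
A -> B = 1 -> 3/5 = 3/5
~A & (A -> B) = 0 & 3/5 = 0
~(~A & (A -> B)) = ~0 = 1
(~B <-> (~A | (A <-> B))) <-> ~(~A & (A -> B)) = 0 <-> 1 = 0
B -> B = 3/5 -> 3/5 = 1
(B -> B) -> A = 1 -> 1 = 1
B & B = 3/5 & 3/5 = 3/5
((B -> B) -> A) | (B & B) = 1 | 3/5 = 1
A -> B = 1 -> 3/5 = 3/5
A | B = 1 | 3/5 = 1
~(A | B) = ~1 = 0
(A -> B) -> ~(A | B) = 3/5 -> 0 = 0
(((B -> B) -> A) | (B & B)) -> ((A -> B) -> ~(A | B)) = 1 -> 0 = 0
((~B <-> (~A | (A <-> B))) <-> ~(~A & (A -> B))) -> ((((B -> B) -> A) | (B & B)) -> ((A -> B) -> ~(A | B))) = 0 -> 0 = 1

1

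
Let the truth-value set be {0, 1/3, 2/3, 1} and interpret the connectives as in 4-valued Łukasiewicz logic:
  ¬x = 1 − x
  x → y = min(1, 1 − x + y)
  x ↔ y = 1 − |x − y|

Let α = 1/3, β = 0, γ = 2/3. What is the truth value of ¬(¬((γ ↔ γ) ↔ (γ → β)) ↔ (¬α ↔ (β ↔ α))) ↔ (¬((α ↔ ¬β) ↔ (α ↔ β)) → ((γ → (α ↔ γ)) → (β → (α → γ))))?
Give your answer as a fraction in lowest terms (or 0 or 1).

γ ↔ γ = 2/3 ↔ 2/3 = 1
γ → β = 2/3 → 0 = 1/3
(γ ↔ γ) ↔ (γ → β) = 1 ↔ 1/3 = 1/3
¬((γ ↔ γ) ↔ (γ → β)) = ¬1/3 = 2/3
¬α = ¬1/3 = 2/3
β ↔ α = 0 ↔ 1/3 = 2/3
¬α ↔ (β ↔ α) = 2/3 ↔ 2/3 = 1
¬((γ ↔ γ) ↔ (γ → β)) ↔ (¬α ↔ (β ↔ α)) = 2/3 ↔ 1 = 2/3
¬(¬((γ ↔ γ) ↔ (γ → β)) ↔ (¬α ↔ (β ↔ α))) = ¬2/3 = 1/3
¬β = ¬0 = 1
α ↔ ¬β = 1/3 ↔ 1 = 1/3
α ↔ β = 1/3 ↔ 0 = 2/3
(α ↔ ¬β) ↔ (α ↔ β) = 1/3 ↔ 2/3 = 2/3
¬((α ↔ ¬β) ↔ (α ↔ β)) = ¬2/3 = 1/3
α ↔ γ = 1/3 ↔ 2/3 = 2/3
γ → (α ↔ γ) = 2/3 → 2/3 = 1
α → γ = 1/3 → 2/3 = 1
β → (α → γ) = 0 → 1 = 1
(γ → (α ↔ γ)) → (β → (α → γ)) = 1 → 1 = 1
¬((α ↔ ¬β) ↔ (α ↔ β)) → ((γ → (α ↔ γ)) → (β → (α → γ))) = 1/3 → 1 = 1
¬(¬((γ ↔ γ) ↔ (γ → β)) ↔ (¬α ↔ (β ↔ α))) ↔ (¬((α ↔ ¬β) ↔ (α ↔ β)) → ((γ → (α ↔ γ)) → (β → (α → γ)))) = 1/3 ↔ 1 = 1/3

1/3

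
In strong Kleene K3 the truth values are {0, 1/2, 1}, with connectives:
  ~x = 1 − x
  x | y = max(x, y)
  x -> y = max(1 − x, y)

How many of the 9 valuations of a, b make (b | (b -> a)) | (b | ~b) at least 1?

7

a = 0, b = 0 ↦ 1  ≥
a = 0, b = 1/2 ↦ 1/2  <
a = 0, b = 1 ↦ 1  ≥
a = 1/2, b = 0 ↦ 1  ≥
a = 1/2, b = 1/2 ↦ 1/2  <
a = 1/2, b = 1 ↦ 1  ≥
a = 1, b = 0 ↦ 1  ≥
a = 1, b = 1/2 ↦ 1  ≥
a = 1, b = 1 ↦ 1  ≥
So 7 of the 9 assignments meet the threshold.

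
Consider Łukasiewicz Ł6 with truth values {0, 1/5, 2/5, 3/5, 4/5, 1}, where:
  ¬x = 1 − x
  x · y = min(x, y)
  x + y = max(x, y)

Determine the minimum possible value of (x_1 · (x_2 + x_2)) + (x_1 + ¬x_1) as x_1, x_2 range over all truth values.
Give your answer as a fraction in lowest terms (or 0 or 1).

3/5

Take x_1 = 2/5, x_2 = 0:
x_2 + x_2 = 0 + 0 = 0
x_1 · (x_2 + x_2) = 2/5 · 0 = 0
¬x_1 = ¬2/5 = 3/5
x_1 + ¬x_1 = 2/5 + 3/5 = 3/5
(x_1 · (x_2 + x_2)) + (x_1 + ¬x_1) = 0 + 3/5 = 3/5
No assignment yields a value below 3/5, so this is the minimum.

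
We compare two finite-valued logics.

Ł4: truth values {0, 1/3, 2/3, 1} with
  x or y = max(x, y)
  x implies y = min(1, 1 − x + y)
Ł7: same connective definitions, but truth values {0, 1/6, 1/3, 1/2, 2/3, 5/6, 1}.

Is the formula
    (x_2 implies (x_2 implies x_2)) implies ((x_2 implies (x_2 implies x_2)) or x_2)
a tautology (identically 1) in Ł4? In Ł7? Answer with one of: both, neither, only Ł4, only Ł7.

both

In Ł4: every assignment gives 1 — tautology.
In Ł7: every assignment gives 1 — tautology.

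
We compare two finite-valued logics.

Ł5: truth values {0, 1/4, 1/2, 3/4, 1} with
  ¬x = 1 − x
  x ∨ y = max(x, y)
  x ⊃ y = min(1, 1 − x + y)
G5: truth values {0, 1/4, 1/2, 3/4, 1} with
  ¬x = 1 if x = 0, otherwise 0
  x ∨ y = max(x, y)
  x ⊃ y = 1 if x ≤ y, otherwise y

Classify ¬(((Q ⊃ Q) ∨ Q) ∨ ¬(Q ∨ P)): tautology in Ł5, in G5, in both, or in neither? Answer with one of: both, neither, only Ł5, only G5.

In Ł5: at P = 0, Q = 0 the value is 0 — not a tautology.
In G5: at P = 0, Q = 0 the value is 0 — not a tautology.

neither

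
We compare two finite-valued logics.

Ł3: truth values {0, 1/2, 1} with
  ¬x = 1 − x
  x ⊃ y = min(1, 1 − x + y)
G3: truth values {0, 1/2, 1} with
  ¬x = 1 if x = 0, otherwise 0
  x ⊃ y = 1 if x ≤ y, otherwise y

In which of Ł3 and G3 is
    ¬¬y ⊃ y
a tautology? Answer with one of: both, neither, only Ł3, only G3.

only Ł3

In Ł3: every assignment gives 1 — tautology.
In G3: at y = 1/2 the value is 1/2 — not a tautology.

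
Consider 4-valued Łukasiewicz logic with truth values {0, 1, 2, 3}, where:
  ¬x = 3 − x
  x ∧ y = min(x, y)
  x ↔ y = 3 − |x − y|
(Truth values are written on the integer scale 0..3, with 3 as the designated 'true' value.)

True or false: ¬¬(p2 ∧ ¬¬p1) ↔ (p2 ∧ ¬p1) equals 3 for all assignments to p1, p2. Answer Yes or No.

Counterexample: take p1 = 0, p2 = 1.
¬p1 = ¬0 = 3
¬¬p1 = ¬3 = 0
p2 ∧ ¬¬p1 = 1 ∧ 0 = 0
¬(p2 ∧ ¬¬p1) = ¬0 = 3
¬¬(p2 ∧ ¬¬p1) = ¬3 = 0
¬p1 = ¬0 = 3
p2 ∧ ¬p1 = 1 ∧ 3 = 1
¬¬(p2 ∧ ¬¬p1) ↔ (p2 ∧ ¬p1) = 0 ↔ 1 = 2
This gives 2 ≠ 3.

No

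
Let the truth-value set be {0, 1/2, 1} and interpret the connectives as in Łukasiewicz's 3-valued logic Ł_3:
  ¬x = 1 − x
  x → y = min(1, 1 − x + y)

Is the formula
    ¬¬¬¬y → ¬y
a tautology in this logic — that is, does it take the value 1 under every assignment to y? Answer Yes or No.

No

Counterexample: take y = 1.
¬y = ¬1 = 0
¬¬y = ¬0 = 1
¬¬¬y = ¬1 = 0
¬¬¬¬y = ¬0 = 1
¬¬¬¬y → ¬y = 1 → 0 = 0
This gives 0 ≠ 1.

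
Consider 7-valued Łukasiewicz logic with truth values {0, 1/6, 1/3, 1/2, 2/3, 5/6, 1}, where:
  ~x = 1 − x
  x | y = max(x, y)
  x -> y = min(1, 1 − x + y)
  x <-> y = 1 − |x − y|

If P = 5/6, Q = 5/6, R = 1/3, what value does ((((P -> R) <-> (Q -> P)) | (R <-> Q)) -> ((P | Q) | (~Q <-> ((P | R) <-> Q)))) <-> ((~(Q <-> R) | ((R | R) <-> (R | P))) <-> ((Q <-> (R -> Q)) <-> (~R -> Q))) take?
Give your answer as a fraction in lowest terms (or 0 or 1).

2/3

P -> R = 5/6 -> 1/3 = 1/2
Q -> P = 5/6 -> 5/6 = 1
(P -> R) <-> (Q -> P) = 1/2 <-> 1 = 1/2
R <-> Q = 1/3 <-> 5/6 = 1/2
((P -> R) <-> (Q -> P)) | (R <-> Q) = 1/2 | 1/2 = 1/2
P | Q = 5/6 | 5/6 = 5/6
~Q = ~5/6 = 1/6
P | R = 5/6 | 1/3 = 5/6
(P | R) <-> Q = 5/6 <-> 5/6 = 1
~Q <-> ((P | R) <-> Q) = 1/6 <-> 1 = 1/6
(P | Q) | (~Q <-> ((P | R) <-> Q)) = 5/6 | 1/6 = 5/6
(((P -> R) <-> (Q -> P)) | (R <-> Q)) -> ((P | Q) | (~Q <-> ((P | R) <-> Q))) = 1/2 -> 5/6 = 1
Q <-> R = 5/6 <-> 1/3 = 1/2
~(Q <-> R) = ~1/2 = 1/2
R | R = 1/3 | 1/3 = 1/3
R | P = 1/3 | 5/6 = 5/6
(R | R) <-> (R | P) = 1/3 <-> 5/6 = 1/2
~(Q <-> R) | ((R | R) <-> (R | P)) = 1/2 | 1/2 = 1/2
R -> Q = 1/3 -> 5/6 = 1
Q <-> (R -> Q) = 5/6 <-> 1 = 5/6
~R = ~1/3 = 2/3
~R -> Q = 2/3 -> 5/6 = 1
(Q <-> (R -> Q)) <-> (~R -> Q) = 5/6 <-> 1 = 5/6
(~(Q <-> R) | ((R | R) <-> (R | P))) <-> ((Q <-> (R -> Q)) <-> (~R -> Q)) = 1/2 <-> 5/6 = 2/3
((((P -> R) <-> (Q -> P)) | (R <-> Q)) -> ((P | Q) | (~Q <-> ((P | R) <-> Q)))) <-> ((~(Q <-> R) | ((R | R) <-> (R | P))) <-> ((Q <-> (R -> Q)) <-> (~R -> Q))) = 1 <-> 2/3 = 2/3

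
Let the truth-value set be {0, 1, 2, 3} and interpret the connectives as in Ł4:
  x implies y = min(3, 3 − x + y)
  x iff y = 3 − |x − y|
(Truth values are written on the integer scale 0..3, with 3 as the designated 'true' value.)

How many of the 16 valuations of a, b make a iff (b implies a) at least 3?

7

a = 0, b = 0 ↦ 0  <
a = 0, b = 1 ↦ 1  <
a = 0, b = 2 ↦ 2  <
a = 0, b = 3 ↦ 3  ≥
a = 1, b = 0 ↦ 1  <
a = 1, b = 1 ↦ 1  <
a = 1, b = 2 ↦ 2  <
a = 1, b = 3 ↦ 3  ≥
a = 2, b = 0 ↦ 2  <
a = 2, b = 1 ↦ 2  <
a = 2, b = 2 ↦ 2  <
a = 2, b = 3 ↦ 3  ≥
a = 3, b = 0 ↦ 3  ≥
a = 3, b = 1 ↦ 3  ≥
a = 3, b = 2 ↦ 3  ≥
a = 3, b = 3 ↦ 3  ≥
So 7 of the 16 assignments meet the threshold.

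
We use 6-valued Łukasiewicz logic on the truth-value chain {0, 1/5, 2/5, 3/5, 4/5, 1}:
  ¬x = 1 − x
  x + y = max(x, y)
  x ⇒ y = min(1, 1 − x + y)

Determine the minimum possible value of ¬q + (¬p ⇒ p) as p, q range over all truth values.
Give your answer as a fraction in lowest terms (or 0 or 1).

0

Take p = 0, q = 1:
¬q = ¬1 = 0
¬p = ¬0 = 1
¬p ⇒ p = 1 ⇒ 0 = 0
¬q + (¬p ⇒ p) = 0 + 0 = 0
No assignment yields a value below 0, so this is the minimum.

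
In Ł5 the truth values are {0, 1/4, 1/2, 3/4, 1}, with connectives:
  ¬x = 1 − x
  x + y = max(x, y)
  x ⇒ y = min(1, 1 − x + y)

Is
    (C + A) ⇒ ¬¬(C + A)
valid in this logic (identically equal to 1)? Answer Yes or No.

At A = 1/4, C = 3/4, for instance:
C + A = 3/4 + 1/4 = 3/4
¬(C + A) = ¬3/4 = 1/4
¬¬(C + A) = ¬1/4 = 3/4
(C + A) ⇒ ¬¬(C + A) = 3/4 ⇒ 3/4 = 1
and checking the remaining 24 assignments likewise gives ≥ 1 in every case.

Yes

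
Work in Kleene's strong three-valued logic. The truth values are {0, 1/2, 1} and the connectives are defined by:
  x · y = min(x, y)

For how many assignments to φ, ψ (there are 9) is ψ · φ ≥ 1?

1

φ = 0, ψ = 0 ↦ 0  <
φ = 0, ψ = 1/2 ↦ 0  <
φ = 0, ψ = 1 ↦ 0  <
φ = 1/2, ψ = 0 ↦ 0  <
φ = 1/2, ψ = 1/2 ↦ 1/2  <
φ = 1/2, ψ = 1 ↦ 1/2  <
φ = 1, ψ = 0 ↦ 0  <
φ = 1, ψ = 1/2 ↦ 1/2  <
φ = 1, ψ = 1 ↦ 1  ≥
So 1 of the 9 assignments meets the threshold.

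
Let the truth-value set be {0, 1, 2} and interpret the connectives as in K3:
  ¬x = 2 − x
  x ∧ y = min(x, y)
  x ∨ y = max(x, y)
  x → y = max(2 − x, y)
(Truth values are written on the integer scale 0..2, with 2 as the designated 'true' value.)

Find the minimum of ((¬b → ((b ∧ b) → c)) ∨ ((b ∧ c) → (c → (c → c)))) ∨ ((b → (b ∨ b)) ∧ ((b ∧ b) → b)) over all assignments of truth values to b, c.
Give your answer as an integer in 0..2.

Take b = 1, c = 1:
¬b = ¬1 = 1
b ∧ b = 1 ∧ 1 = 1
(b ∧ b) → c = 1 → 1 = 1
¬b → ((b ∧ b) → c) = 1 → 1 = 1
b ∧ c = 1 ∧ 1 = 1
c → c = 1 → 1 = 1
c → (c → c) = 1 → 1 = 1
(b ∧ c) → (c → (c → c)) = 1 → 1 = 1
(¬b → ((b ∧ b) → c)) ∨ ((b ∧ c) → (c → (c → c))) = 1 ∨ 1 = 1
b ∨ b = 1 ∨ 1 = 1
b → (b ∨ b) = 1 → 1 = 1
b ∧ b = 1 ∧ 1 = 1
(b ∧ b) → b = 1 → 1 = 1
(b → (b ∨ b)) ∧ ((b ∧ b) → b) = 1 ∧ 1 = 1
((¬b → ((b ∧ b) → c)) ∨ ((b ∧ c) → (c → (c → c)))) ∨ ((b → (b ∨ b)) ∧ ((b ∧ b) → b)) = 1 ∨ 1 = 1
No assignment yields a value below 1, so this is the minimum.

1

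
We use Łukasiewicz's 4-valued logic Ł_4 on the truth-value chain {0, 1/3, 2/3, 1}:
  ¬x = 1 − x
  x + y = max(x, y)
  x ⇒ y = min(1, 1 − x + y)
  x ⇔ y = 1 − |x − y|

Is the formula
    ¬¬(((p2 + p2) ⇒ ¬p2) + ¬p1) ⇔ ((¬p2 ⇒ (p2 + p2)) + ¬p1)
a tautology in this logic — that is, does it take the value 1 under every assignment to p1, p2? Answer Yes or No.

Counterexample: take p1 = 1/3, p2 = 0.
p2 + p2 = 0 + 0 = 0
¬p2 = ¬0 = 1
(p2 + p2) ⇒ ¬p2 = 0 ⇒ 1 = 1
¬p1 = ¬1/3 = 2/3
((p2 + p2) ⇒ ¬p2) + ¬p1 = 1 + 2/3 = 1
¬(((p2 + p2) ⇒ ¬p2) + ¬p1) = ¬1 = 0
¬¬(((p2 + p2) ⇒ ¬p2) + ¬p1) = ¬0 = 1
¬p2 = ¬0 = 1
p2 + p2 = 0 + 0 = 0
¬p2 ⇒ (p2 + p2) = 1 ⇒ 0 = 0
¬p1 = ¬1/3 = 2/3
(¬p2 ⇒ (p2 + p2)) + ¬p1 = 0 + 2/3 = 2/3
¬¬(((p2 + p2) ⇒ ¬p2) + ¬p1) ⇔ ((¬p2 ⇒ (p2 + p2)) + ¬p1) = 1 ⇔ 2/3 = 2/3
This gives 2/3 ≠ 1.

No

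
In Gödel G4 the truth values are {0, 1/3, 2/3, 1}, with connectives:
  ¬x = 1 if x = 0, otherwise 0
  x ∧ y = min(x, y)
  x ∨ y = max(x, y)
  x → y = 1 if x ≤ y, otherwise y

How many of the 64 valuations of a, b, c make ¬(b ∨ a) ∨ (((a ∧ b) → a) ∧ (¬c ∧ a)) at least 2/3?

12

value 1: 8 assignments (counts)
value 2/3: 4 assignments (counts)
value 1/3: 4 assignments
value 0: 48 assignments
So 12 of the 64 assignments meet the threshold.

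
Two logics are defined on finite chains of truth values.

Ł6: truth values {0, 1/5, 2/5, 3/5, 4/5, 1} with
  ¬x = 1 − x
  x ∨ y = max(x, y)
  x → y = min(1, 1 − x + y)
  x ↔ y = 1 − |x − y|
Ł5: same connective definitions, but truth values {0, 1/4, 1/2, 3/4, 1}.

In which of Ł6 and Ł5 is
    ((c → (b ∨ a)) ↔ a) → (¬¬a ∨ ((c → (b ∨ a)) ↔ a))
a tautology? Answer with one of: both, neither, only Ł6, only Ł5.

both

In Ł6: every assignment gives 1 — tautology.
In Ł5: every assignment gives 1 — tautology.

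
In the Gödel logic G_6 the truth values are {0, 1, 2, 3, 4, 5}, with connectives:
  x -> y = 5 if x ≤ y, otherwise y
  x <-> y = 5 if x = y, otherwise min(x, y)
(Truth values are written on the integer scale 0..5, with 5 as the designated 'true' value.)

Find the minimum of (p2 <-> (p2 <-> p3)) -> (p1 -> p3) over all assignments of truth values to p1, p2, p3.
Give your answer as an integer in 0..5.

Take p1 = 2, p2 = 0, p3 = 1:
p2 <-> p3 = 0 <-> 1 = 0
p2 <-> (p2 <-> p3) = 0 <-> 0 = 5
p1 -> p3 = 2 -> 1 = 1
(p2 <-> (p2 <-> p3)) -> (p1 -> p3) = 5 -> 1 = 1
No assignment yields a value below 1, so this is the minimum.

1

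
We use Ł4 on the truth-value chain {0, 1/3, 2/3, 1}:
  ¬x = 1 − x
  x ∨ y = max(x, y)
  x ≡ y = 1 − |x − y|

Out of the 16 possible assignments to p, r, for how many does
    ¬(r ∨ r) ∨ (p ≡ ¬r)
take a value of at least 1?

7

p = 0, r = 0 ↦ 1  ≥
p = 0, r = 1/3 ↦ 2/3  <
p = 0, r = 2/3 ↦ 2/3  <
p = 0, r = 1 ↦ 1  ≥
p = 1/3, r = 0 ↦ 1  ≥
p = 1/3, r = 1/3 ↦ 2/3  <
p = 1/3, r = 2/3 ↦ 1  ≥
p = 1/3, r = 1 ↦ 2/3  <
p = 2/3, r = 0 ↦ 1  ≥
p = 2/3, r = 1/3 ↦ 1  ≥
p = 2/3, r = 2/3 ↦ 2/3  <
p = 2/3, r = 1 ↦ 1/3  <
p = 1, r = 0 ↦ 1  ≥
p = 1, r = 1/3 ↦ 2/3  <
p = 1, r = 2/3 ↦ 1/3  <
p = 1, r = 1 ↦ 0  <
So 7 of the 16 assignments meet the threshold.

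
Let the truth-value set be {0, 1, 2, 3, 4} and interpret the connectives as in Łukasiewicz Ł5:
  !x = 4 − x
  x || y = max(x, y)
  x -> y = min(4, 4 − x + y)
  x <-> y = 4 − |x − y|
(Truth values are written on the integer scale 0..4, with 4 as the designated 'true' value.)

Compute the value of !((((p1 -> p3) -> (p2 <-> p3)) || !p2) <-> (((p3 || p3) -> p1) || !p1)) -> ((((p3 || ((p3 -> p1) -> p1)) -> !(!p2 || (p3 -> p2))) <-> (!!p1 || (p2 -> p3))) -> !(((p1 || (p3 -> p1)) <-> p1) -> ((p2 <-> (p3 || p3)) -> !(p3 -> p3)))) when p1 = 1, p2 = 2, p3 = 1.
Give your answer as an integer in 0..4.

p1 -> p3 = 1 -> 1 = 4
p2 <-> p3 = 2 <-> 1 = 3
(p1 -> p3) -> (p2 <-> p3) = 4 -> 3 = 3
!p2 = !2 = 2
((p1 -> p3) -> (p2 <-> p3)) || !p2 = 3 || 2 = 3
p3 || p3 = 1 || 1 = 1
(p3 || p3) -> p1 = 1 -> 1 = 4
!p1 = !1 = 3
((p3 || p3) -> p1) || !p1 = 4 || 3 = 4
(((p1 -> p3) -> (p2 <-> p3)) || !p2) <-> (((p3 || p3) -> p1) || !p1) = 3 <-> 4 = 3
!((((p1 -> p3) -> (p2 <-> p3)) || !p2) <-> (((p3 || p3) -> p1) || !p1)) = !3 = 1
p3 -> p1 = 1 -> 1 = 4
(p3 -> p1) -> p1 = 4 -> 1 = 1
p3 || ((p3 -> p1) -> p1) = 1 || 1 = 1
!p2 = !2 = 2
p3 -> p2 = 1 -> 2 = 4
!p2 || (p3 -> p2) = 2 || 4 = 4
!(!p2 || (p3 -> p2)) = !4 = 0
(p3 || ((p3 -> p1) -> p1)) -> !(!p2 || (p3 -> p2)) = 1 -> 0 = 3
!p1 = !1 = 3
!!p1 = !3 = 1
p2 -> p3 = 2 -> 1 = 3
!!p1 || (p2 -> p3) = 1 || 3 = 3
((p3 || ((p3 -> p1) -> p1)) -> !(!p2 || (p3 -> p2))) <-> (!!p1 || (p2 -> p3)) = 3 <-> 3 = 4
p3 -> p1 = 1 -> 1 = 4
p1 || (p3 -> p1) = 1 || 4 = 4
(p1 || (p3 -> p1)) <-> p1 = 4 <-> 1 = 1
p3 || p3 = 1 || 1 = 1
p2 <-> (p3 || p3) = 2 <-> 1 = 3
p3 -> p3 = 1 -> 1 = 4
!(p3 -> p3) = !4 = 0
(p2 <-> (p3 || p3)) -> !(p3 -> p3) = 3 -> 0 = 1
((p1 || (p3 -> p1)) <-> p1) -> ((p2 <-> (p3 || p3)) -> !(p3 -> p3)) = 1 -> 1 = 4
!(((p1 || (p3 -> p1)) <-> p1) -> ((p2 <-> (p3 || p3)) -> !(p3 -> p3))) = !4 = 0
(((p3 || ((p3 -> p1) -> p1)) -> !(!p2 || (p3 -> p2))) <-> (!!p1 || (p2 -> p3))) -> !(((p1 || (p3 -> p1)) <-> p1) -> ((p2 <-> (p3 || p3)) -> !(p3 -> p3))) = 4 -> 0 = 0
!((((p1 -> p3) -> (p2 <-> p3)) || !p2) <-> (((p3 || p3) -> p1) || !p1)) -> ((((p3 || ((p3 -> p1) -> p1)) -> !(!p2 || (p3 -> p2))) <-> (!!p1 || (p2 -> p3))) -> !(((p1 || (p3 -> p1)) <-> p1) -> ((p2 <-> (p3 || p3)) -> !(p3 -> p3)))) = 1 -> 0 = 3

3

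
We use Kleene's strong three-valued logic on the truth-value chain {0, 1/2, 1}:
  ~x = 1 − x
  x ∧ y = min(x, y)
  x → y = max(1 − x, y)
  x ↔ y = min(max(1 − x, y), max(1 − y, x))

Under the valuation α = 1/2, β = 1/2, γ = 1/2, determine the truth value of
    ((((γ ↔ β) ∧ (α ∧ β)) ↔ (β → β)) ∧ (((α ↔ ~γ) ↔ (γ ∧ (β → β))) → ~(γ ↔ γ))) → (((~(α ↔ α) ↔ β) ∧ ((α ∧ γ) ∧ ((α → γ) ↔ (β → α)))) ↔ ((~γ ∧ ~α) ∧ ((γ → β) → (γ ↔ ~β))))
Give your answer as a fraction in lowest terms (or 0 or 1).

γ ↔ β = 1/2 ↔ 1/2 = 1/2
α ∧ β = 1/2 ∧ 1/2 = 1/2
(γ ↔ β) ∧ (α ∧ β) = 1/2 ∧ 1/2 = 1/2
β → β = 1/2 → 1/2 = 1/2
((γ ↔ β) ∧ (α ∧ β)) ↔ (β → β) = 1/2 ↔ 1/2 = 1/2
~γ = ~1/2 = 1/2
α ↔ ~γ = 1/2 ↔ 1/2 = 1/2
β → β = 1/2 → 1/2 = 1/2
γ ∧ (β → β) = 1/2 ∧ 1/2 = 1/2
(α ↔ ~γ) ↔ (γ ∧ (β → β)) = 1/2 ↔ 1/2 = 1/2
γ ↔ γ = 1/2 ↔ 1/2 = 1/2
~(γ ↔ γ) = ~1/2 = 1/2
((α ↔ ~γ) ↔ (γ ∧ (β → β))) → ~(γ ↔ γ) = 1/2 → 1/2 = 1/2
(((γ ↔ β) ∧ (α ∧ β)) ↔ (β → β)) ∧ (((α ↔ ~γ) ↔ (γ ∧ (β → β))) → ~(γ ↔ γ)) = 1/2 ∧ 1/2 = 1/2
α ↔ α = 1/2 ↔ 1/2 = 1/2
~(α ↔ α) = ~1/2 = 1/2
~(α ↔ α) ↔ β = 1/2 ↔ 1/2 = 1/2
α ∧ γ = 1/2 ∧ 1/2 = 1/2
α → γ = 1/2 → 1/2 = 1/2
β → α = 1/2 → 1/2 = 1/2
(α → γ) ↔ (β → α) = 1/2 ↔ 1/2 = 1/2
(α ∧ γ) ∧ ((α → γ) ↔ (β → α)) = 1/2 ∧ 1/2 = 1/2
(~(α ↔ α) ↔ β) ∧ ((α ∧ γ) ∧ ((α → γ) ↔ (β → α))) = 1/2 ∧ 1/2 = 1/2
~γ = ~1/2 = 1/2
~α = ~1/2 = 1/2
~γ ∧ ~α = 1/2 ∧ 1/2 = 1/2
γ → β = 1/2 → 1/2 = 1/2
~β = ~1/2 = 1/2
γ ↔ ~β = 1/2 ↔ 1/2 = 1/2
(γ → β) → (γ ↔ ~β) = 1/2 → 1/2 = 1/2
(~γ ∧ ~α) ∧ ((γ → β) → (γ ↔ ~β)) = 1/2 ∧ 1/2 = 1/2
((~(α ↔ α) ↔ β) ∧ ((α ∧ γ) ∧ ((α → γ) ↔ (β → α)))) ↔ ((~γ ∧ ~α) ∧ ((γ → β) → (γ ↔ ~β))) = 1/2 ↔ 1/2 = 1/2
((((γ ↔ β) ∧ (α ∧ β)) ↔ (β → β)) ∧ (((α ↔ ~γ) ↔ (γ ∧ (β → β))) → ~(γ ↔ γ))) → (((~(α ↔ α) ↔ β) ∧ ((α ∧ γ) ∧ ((α → γ) ↔ (β → α)))) ↔ ((~γ ∧ ~α) ∧ ((γ → β) → (γ ↔ ~β)))) = 1/2 → 1/2 = 1/2

1/2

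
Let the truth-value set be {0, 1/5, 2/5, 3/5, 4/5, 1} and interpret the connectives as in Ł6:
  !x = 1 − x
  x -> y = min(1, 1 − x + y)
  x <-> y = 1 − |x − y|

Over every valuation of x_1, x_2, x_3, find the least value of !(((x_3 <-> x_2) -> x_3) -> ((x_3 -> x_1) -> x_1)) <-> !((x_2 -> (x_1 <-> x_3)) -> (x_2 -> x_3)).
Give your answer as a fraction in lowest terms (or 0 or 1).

Take x_1 = 0, x_2 = 0, x_3 = 2/5:
x_3 <-> x_2 = 2/5 <-> 0 = 3/5
(x_3 <-> x_2) -> x_3 = 3/5 -> 2/5 = 4/5
x_3 -> x_1 = 2/5 -> 0 = 3/5
(x_3 -> x_1) -> x_1 = 3/5 -> 0 = 2/5
((x_3 <-> x_2) -> x_3) -> ((x_3 -> x_1) -> x_1) = 4/5 -> 2/5 = 3/5
!(((x_3 <-> x_2) -> x_3) -> ((x_3 -> x_1) -> x_1)) = !3/5 = 2/5
x_1 <-> x_3 = 0 <-> 2/5 = 3/5
x_2 -> (x_1 <-> x_3) = 0 -> 3/5 = 1
x_2 -> x_3 = 0 -> 2/5 = 1
(x_2 -> (x_1 <-> x_3)) -> (x_2 -> x_3) = 1 -> 1 = 1
!((x_2 -> (x_1 <-> x_3)) -> (x_2 -> x_3)) = !1 = 0
!(((x_3 <-> x_2) -> x_3) -> ((x_3 -> x_1) -> x_1)) <-> !((x_2 -> (x_1 <-> x_3)) -> (x_2 -> x_3)) = 2/5 <-> 0 = 3/5
No assignment yields a value below 3/5, so this is the minimum.

3/5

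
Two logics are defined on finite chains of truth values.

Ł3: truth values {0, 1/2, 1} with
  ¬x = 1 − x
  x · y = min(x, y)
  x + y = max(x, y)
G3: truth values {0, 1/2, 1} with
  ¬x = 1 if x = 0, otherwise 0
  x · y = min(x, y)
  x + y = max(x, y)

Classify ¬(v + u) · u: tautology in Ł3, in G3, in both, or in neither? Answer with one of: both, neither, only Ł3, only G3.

neither

In Ł3: at u = 0, v = 0 the value is 0 — not a tautology.
In G3: at u = 0, v = 0 the value is 0 — not a tautology.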